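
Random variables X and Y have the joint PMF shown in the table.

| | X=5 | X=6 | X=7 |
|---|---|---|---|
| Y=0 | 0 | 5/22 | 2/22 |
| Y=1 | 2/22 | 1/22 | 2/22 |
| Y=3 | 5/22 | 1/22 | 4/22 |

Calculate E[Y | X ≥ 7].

P(X ≥ 7) = 4/11.
Σ Y·P over the event = 0·(2/22) + 1·(2/22) + 3·(4/22) = 7/11.
E[Y | X ≥ 7] = (7/11) / (4/11) = 7/4.

7/4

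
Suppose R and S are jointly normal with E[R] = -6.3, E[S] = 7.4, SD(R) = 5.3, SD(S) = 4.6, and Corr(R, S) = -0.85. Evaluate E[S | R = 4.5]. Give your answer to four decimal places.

E[S | R=x] = μ_S + ρ(σ_S/σ_R)(x − μ_R) for jointly normal variables.
E[S | R=4.5] = 7.4 + (-0.85)·(4.6/5.3)·(4.5 − (-6.3)) = 7.4 + (-0.737736)·(10.8) = -0.5675.

-0.5675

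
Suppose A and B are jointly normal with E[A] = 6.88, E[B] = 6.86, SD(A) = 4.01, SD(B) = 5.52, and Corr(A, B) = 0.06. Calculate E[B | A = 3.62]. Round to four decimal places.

6.5907

The regression of B on A has slope ρ·σ_B/σ_A and passes through (μ_A, μ_B).
E[B | A=3.62] = 6.86 + (0.06)·(5.52/4.01)·(3.62 − (6.88)) = 6.86 + (0.082594)·(-3.26) = 6.5907.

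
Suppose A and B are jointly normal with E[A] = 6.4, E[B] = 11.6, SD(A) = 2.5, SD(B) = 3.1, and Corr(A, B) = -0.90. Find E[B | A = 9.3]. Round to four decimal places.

8.3636

The regression of B on A has slope ρ·σ_B/σ_A and passes through (μ_A, μ_B).
E[B | A=9.3] = 11.6 + (-0.90)·(3.1/2.5)·(9.3 − (6.4)) = 11.6 + (-1.116)·(2.9) = 8.3636.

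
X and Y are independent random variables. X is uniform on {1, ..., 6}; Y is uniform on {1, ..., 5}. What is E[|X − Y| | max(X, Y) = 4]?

Outcomes with max(X, Y) = 4: (1,4), (2,4), (3,4), (4,1), (4,2), (4,3), (4,4), each with probability 1/30.
E[|X − Y| | max(X, Y) = 4] = (3 + 2 + 1 + 3 + 2 + 1 + 0) / 7 = 12/7.

12/7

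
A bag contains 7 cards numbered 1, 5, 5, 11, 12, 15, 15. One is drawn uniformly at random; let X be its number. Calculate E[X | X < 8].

P(X < 8) = 3/7.
Σ over the event: 1·1/7 + 5·2/7 = 11/7.
E[X | X < 8] = (11/7) / (3/7) = 11/3.

11/3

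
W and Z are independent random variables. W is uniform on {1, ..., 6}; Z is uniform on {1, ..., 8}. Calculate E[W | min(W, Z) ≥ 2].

4

P(min(W, Z) ≥ 2) = 35/48.
Summing W·P(x,y) over outcomes with min(W, Z) ≥ 2 gives 35/12.
E[W | min(W, Z) ≥ 2] = (35/12) / (35/48) = 4.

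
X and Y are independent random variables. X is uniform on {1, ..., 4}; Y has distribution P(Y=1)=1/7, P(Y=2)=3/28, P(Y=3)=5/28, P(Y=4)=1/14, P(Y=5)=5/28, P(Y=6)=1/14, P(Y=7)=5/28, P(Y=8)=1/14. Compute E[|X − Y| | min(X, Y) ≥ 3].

P(min(X, Y) ≥ 3) = 3/8.
Summing |X−Y|·P(x,y) over outcomes with min(X, Y) ≥ 3 gives 85/112.
E[|X − Y| | min(X, Y) ≥ 3] = (85/112) / (3/8) = 85/42.

85/42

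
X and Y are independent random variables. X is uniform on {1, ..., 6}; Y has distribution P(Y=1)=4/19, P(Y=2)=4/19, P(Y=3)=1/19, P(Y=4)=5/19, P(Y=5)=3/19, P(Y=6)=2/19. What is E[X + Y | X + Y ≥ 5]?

703/93

P(X + Y ≥ 5) = 31/38.
Summing (X+Y)·P(x,y) over outcomes with X + Y ≥ 5 gives 37/6.
E[X + Y | X + Y ≥ 5] = (37/6) / (31/38) = 703/93.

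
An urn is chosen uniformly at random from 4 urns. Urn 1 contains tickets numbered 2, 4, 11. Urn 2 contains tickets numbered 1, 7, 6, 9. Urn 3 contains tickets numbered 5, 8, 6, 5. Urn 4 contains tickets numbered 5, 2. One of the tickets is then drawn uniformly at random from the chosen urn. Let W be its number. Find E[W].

E[W | urn 1] = (2+4+11)/3 = 17/3.
E[W | urn 2] = (1+7+6+9)/4 = 23/4.
E[W | urn 3] = (5+8+6+5)/4 = 6.
E[W | urn 4] = (5+2)/2 = 7/2.
By the law of total expectation,
E[W] = (1/4)·(17/3) + (1/4)·(23/4) + (1/4)·(6) + (1/4)·(7/2) = 251/48.

251/48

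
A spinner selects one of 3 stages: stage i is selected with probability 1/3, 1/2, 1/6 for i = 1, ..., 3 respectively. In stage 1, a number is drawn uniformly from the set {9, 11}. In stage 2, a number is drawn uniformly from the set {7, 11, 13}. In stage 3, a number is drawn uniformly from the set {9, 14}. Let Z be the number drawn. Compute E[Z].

125/12

E[Z | stage 1] = (9+11)/2 = 10.
E[Z | stage 2] = (7+11+13)/3 = 31/3.
E[Z | stage 3] = (9+14)/2 = 23/2.
By the law of total expectation,
E[Z] = (1/3)·(10) + (1/2)·(31/3) + (1/6)·(23/2) = 125/12.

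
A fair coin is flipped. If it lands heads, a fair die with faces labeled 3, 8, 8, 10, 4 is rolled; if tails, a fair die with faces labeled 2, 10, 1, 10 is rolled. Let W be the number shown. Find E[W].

E[W | heads] = (3+8+8+10+4)/5 = 33/5.
E[W | tails] = (2+10+1+10)/4 = 23/4.
E[W] = (1/2)·(33/5) + (1/2)·(23/4) = 247/40.

247/40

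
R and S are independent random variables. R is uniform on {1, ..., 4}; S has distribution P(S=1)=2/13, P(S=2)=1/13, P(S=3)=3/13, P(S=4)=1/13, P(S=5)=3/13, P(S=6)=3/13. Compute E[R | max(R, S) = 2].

7/4

P(max(R, S) = 2) = 1/13.
Summing R·P(x,y) over outcomes with max(R, S) = 2 gives 7/52.
E[R | max(R, S) = 2] = (7/52) / (1/13) = 7/4.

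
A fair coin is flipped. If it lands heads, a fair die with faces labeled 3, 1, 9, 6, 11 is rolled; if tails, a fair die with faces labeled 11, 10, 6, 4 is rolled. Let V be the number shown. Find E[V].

E[V | heads] = (3+1+9+6+11)/5 = 6.
E[V | tails] = (11+10+6+4)/4 = 31/4.
By the law of total expectation,
E[V] = (1/2)·(6) + (1/2)·(31/4) = 55/8.

55/8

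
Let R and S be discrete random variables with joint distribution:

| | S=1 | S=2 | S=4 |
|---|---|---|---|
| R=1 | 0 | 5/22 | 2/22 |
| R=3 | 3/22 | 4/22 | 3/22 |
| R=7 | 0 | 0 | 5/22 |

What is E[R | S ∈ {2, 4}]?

P(S ∈ {2, 4}) = 19/22.
Summing R·P(R=x,S=y) over the conditioning event gives 63/22.
E[R | S ∈ {2, 4}] = (63/22) / (19/22) = 63/19.

63/19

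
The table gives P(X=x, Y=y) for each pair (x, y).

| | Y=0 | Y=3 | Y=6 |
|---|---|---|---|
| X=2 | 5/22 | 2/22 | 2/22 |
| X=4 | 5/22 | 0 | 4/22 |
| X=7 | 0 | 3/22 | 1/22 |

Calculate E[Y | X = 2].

2

P(X = 2) = 9/22.
Σ Y·P over the event = 0·(5/22) + 3·(2/22) + 6·(2/22) = 9/11.
E[Y | X = 2] = (9/11) / (9/22) = 2.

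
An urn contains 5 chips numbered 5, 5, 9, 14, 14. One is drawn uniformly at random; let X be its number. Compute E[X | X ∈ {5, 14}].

19/2

P(X ∈ {5, 14}) = 4/5.
Σ over the event: 5·2/5 + 14·2/5 = 38/5.
E[X | X ∈ {5, 14}] = (38/5) / (4/5) = 19/2.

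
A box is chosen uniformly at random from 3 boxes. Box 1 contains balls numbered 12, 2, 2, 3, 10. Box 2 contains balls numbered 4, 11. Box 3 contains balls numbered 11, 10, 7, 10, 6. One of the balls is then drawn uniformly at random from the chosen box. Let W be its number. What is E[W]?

221/30

E[W | box 1] = (12+2+2+3+10)/5 = 29/5.
E[W | box 2] = (4+11)/2 = 15/2.
E[W | box 3] = (11+10+7+10+6)/5 = 44/5.
By the law of total expectation,
E[W] = (1/3)·(29/5) + (1/3)·(15/2) + (1/3)·(44/5) = 221/30.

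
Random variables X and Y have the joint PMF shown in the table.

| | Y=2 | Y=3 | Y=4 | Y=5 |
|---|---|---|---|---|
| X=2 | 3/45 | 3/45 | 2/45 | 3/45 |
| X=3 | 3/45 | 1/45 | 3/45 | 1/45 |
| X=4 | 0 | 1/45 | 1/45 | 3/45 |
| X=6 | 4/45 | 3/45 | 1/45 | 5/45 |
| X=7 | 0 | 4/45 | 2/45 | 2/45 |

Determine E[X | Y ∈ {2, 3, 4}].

135/31

P(Y ∈ {2, 3, 4}) = 31/45.
Summing X·P(X=x,Y=y) over the conditioning event gives 3.
E[X | Y ∈ {2, 3, 4}] = (3) / (31/45) = 135/31.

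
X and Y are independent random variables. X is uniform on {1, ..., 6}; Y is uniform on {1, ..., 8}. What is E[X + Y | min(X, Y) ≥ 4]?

11

P(min(X, Y) ≥ 4) = 5/16.
Summing (X+Y)·P(x,y) over outcomes with min(X, Y) ≥ 4 gives 55/16.
E[X + Y | min(X, Y) ≥ 4] = (55/16) / (5/16) = 11.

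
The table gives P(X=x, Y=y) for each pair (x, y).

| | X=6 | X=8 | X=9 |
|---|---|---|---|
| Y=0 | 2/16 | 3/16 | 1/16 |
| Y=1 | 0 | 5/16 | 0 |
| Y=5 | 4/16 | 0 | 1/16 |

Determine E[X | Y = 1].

8

P(Y = 1) = 5/16.
Σ X·P over the event = 8·(5/16) = 5/2.
E[X | Y = 1] = (5/2) / (5/16) = 8.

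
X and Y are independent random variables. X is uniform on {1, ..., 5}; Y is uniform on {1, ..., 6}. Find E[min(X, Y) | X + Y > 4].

P(X + Y > 4) = 4/5.
Summing min(X,Y)·P(x,y) over outcomes with X + Y > 4 gives 21/10.
E[min(X, Y) | X + Y > 4] = (21/10) / (4/5) = 21/8.

21/8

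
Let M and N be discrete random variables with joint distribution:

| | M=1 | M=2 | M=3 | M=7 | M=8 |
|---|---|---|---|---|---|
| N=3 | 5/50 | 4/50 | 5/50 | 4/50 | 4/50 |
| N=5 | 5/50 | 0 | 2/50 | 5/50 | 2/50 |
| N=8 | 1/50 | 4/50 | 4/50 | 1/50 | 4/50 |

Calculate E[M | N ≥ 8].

30/7

P(N ≥ 8) = 7/25.
Summing M·P(M=x,N=y) over the conditioning event gives 6/5.
E[M | N ≥ 8] = (6/5) / (7/25) = 30/7.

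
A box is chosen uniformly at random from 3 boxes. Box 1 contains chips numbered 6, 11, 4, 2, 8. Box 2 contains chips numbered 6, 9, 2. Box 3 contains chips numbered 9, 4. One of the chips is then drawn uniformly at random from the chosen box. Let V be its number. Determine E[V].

E[V | box 1] = (6+11+4+2+8)/5 = 31/5.
E[V | box 2] = (6+9+2)/3 = 17/3.
E[V | box 3] = (9+4)/2 = 13/2.
By the law of total expectation,
E[V] = (1/3)·(31/5) + (1/3)·(17/3) + (1/3)·(13/2) = 551/90.

551/90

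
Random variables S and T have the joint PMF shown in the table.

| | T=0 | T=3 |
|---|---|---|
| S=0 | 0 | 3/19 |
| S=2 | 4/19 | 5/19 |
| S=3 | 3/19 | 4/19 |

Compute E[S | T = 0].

P(T = 0) = 7/19.
Σ S·P over the event = 2·(4/19) + 3·(3/19) = 17/19.
E[S | T = 0] = (17/19) / (7/19) = 17/7.

17/7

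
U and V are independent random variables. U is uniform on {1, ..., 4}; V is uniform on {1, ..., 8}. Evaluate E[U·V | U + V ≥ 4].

P(U + V ≥ 4) = 29/32.
Summing UV·P(x,y) over outcomes with U + V ≥ 4 gives 355/32.
E[U·V | U + V ≥ 4] = (355/32) / (29/32) = 355/29.

355/29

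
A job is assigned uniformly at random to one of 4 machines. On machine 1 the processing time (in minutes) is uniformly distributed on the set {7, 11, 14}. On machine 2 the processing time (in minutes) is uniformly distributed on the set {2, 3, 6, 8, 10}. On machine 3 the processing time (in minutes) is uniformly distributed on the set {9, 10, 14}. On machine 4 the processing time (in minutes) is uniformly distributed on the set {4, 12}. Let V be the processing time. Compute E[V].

133/15

E[V | machine 1] = (7+11+14)/3 = 32/3.
E[V | machine 2] = (2+3+6+8+10)/5 = 29/5.
E[V | machine 3] = (9+10+14)/3 = 11.
E[V | machine 4] = (4+12)/2 = 8.
By the law of total expectation,
E[V] = (1/4)·(32/3) + (1/4)·(29/5) + (1/4)·(11) + (1/4)·(8) = 133/15.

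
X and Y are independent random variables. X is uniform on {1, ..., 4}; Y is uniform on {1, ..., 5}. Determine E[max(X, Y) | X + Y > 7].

14/3

Outcomes with X + Y > 7: (3,5), (4,4), (4,5), each with probability 1/20.
E[max(X, Y) | X + Y > 7] = (5 + 4 + 5) / 3 = 14/3.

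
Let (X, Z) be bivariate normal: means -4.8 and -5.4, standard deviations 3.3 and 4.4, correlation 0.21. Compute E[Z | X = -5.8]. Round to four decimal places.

-5.6800

The regression of Z on X has slope ρ·σ_Z/σ_X and passes through (μ_X, μ_Z).
E[Z | X=-5.8] = -5.4 + (0.21)·(4.4/3.3)·(-5.8 − (-4.8)) = -5.4 + (0.28)·(-1) = -5.6800.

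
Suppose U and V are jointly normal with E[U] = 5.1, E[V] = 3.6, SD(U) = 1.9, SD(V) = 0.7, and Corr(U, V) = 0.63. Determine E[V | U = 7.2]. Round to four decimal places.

E[V | U=x] = μ_V + ρ(σ_V/σ_U)(x − μ_U) for jointly normal variables.
E[V | U=7.2] = 3.6 + (0.63)·(0.7/1.9)·(7.2 − (5.1)) = 3.6 + (0.23211)·(2.1) = 4.0874.

4.0874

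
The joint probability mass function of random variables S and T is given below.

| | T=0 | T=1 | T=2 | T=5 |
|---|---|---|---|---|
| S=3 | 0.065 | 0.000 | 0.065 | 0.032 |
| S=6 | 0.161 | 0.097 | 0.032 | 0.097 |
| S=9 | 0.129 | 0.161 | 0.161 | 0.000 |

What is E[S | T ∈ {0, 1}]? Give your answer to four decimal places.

P(T ∈ {0, 1}) = 0.613.
Summing S·P(S=x,T=y) over the conditioning event gives 4.353.
E[S | T ∈ {0, 1}] = (4.353) / (0.613) = 7.1011.

7.1011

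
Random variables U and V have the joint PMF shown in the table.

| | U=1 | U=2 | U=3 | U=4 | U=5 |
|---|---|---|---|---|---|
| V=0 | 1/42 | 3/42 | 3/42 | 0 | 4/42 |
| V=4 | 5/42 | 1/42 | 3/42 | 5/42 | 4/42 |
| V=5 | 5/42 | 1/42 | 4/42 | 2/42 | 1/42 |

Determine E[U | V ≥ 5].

P(V ≥ 5) = 13/42.
Σ U·P over the event = 1·(5/42) + 2·(1/42) + 3·(4/42) + 4·(2/42) + 5·(1/42) = 16/21.
E[U | V ≥ 5] = (16/21) / (13/42) = 32/13.

32/13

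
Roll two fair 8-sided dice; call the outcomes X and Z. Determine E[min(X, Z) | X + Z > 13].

41/6

P(X + Z > 13) = 3/32.
Summing min(X,Z)·P(x,y) over outcomes with X + Z > 13 gives 41/64.
E[min(X, Z) | X + Z > 13] = (41/64) / (3/32) = 41/6.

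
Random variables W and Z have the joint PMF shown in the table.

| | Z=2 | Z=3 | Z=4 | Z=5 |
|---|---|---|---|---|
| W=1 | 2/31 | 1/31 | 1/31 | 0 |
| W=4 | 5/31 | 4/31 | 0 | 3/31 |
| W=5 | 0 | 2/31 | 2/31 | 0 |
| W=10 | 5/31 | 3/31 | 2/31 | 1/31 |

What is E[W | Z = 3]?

57/10

P(Z = 3) = 10/31.
Σ W·P over the event = 1·(1/31) + 4·(4/31) + 5·(2/31) + 10·(3/31) = 57/31.
E[W | Z = 3] = (57/31) / (10/31) = 57/10.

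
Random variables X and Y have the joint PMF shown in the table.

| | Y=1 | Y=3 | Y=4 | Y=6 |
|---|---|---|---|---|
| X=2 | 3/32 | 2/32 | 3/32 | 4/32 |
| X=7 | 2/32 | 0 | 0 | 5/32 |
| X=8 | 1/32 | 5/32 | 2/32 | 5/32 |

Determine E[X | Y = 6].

83/14

P(Y = 6) = 7/16.
Summing X·P(X=x,Y=y) over the conditioning event gives 83/32.
E[X | Y = 6] = (83/32) / (7/16) = 83/14.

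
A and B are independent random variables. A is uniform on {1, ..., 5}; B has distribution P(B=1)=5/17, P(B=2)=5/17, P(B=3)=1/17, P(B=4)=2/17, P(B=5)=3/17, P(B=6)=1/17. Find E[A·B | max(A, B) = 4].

8

P(max(A, B) = 4) = 19/85.
Summing AB·P(x,y) over outcomes with max(A, B) = 4 gives 152/85.
E[A·B | max(A, B) = 4] = (152/85) / (19/85) = 8.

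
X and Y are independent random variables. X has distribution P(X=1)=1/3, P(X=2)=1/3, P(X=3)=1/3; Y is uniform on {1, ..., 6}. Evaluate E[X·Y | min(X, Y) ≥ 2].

P(min(X, Y) ≥ 2) = 5/9.
Summing XY·P(x,y) over outcomes with min(X, Y) ≥ 2 gives 50/9.
E[X·Y | min(X, Y) ≥ 2] = (50/9) / (5/9) = 10.

10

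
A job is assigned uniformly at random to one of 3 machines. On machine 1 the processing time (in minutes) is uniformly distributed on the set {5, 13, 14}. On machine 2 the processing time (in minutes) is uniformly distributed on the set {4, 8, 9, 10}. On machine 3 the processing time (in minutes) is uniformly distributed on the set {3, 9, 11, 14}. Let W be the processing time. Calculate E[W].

83/9

E[W | machine 1] = (5+13+14)/3 = 32/3.
E[W | machine 2] = (4+8+9+10)/4 = 31/4.
E[W | machine 3] = (3+9+11+14)/4 = 37/4.
By the law of total expectation,
E[W] = (1/3)·(32/3) + (1/3)·(31/4) + (1/3)·(37/4) = 83/9.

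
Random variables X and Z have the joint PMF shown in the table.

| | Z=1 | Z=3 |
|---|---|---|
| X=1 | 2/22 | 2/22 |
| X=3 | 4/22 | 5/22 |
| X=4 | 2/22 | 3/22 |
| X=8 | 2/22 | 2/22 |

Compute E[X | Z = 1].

P(Z = 1) = 5/11.
Σ X·P over the event = 1·(2/22) + 3·(4/22) + 4·(2/22) + 8·(2/22) = 19/11.
E[X | Z = 1] = (19/11) / (5/11) = 19/5.

19/5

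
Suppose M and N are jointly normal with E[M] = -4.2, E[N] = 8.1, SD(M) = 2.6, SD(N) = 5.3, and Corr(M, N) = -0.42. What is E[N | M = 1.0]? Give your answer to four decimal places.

3.6480

For a bivariate normal, E[N | M=x] = μ_N + ρ·(σ_N/σ_M)·(x − μ_M).
E[N | M=1.0] = 8.1 + (-0.42)·(5.3/2.6)·(1.0 − (-4.2)) = 8.1 + (-0.85615)·(5.2) = 3.6480.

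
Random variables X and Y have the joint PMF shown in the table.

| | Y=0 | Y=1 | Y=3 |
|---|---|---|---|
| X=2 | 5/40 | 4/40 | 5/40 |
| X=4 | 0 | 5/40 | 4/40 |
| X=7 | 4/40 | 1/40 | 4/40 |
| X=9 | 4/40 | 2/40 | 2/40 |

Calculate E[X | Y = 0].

P(Y = 0) = 13/40.
Σ X·P over the event = 2·(5/40) + 7·(4/40) + 9·(4/40) = 37/20.
E[X | Y = 0] = (37/20) / (13/40) = 74/13.

74/13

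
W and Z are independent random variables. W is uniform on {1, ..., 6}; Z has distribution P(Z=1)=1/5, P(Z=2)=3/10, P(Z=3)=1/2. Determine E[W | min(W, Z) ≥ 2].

4

P(min(W, Z) ≥ 2) = 2/3.
Summing W·P(x,y) over outcomes with min(W, Z) ≥ 2 gives 8/3.
E[W | min(W, Z) ≥ 2] = (8/3) / (2/3) = 4.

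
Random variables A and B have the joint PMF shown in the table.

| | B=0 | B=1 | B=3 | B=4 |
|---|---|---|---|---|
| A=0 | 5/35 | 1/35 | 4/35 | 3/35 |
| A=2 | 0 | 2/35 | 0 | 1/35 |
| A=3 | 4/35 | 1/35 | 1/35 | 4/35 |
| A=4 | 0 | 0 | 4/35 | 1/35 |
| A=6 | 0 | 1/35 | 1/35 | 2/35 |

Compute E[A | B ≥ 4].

P(B ≥ 4) = 11/35.
Σ A·P over the event = 0·(3/35) + 2·(1/35) + 3·(4/35) + 4·(1/35) + 6·(2/35) = 6/7.
E[A | B ≥ 4] = (6/7) / (11/35) = 30/11.

30/11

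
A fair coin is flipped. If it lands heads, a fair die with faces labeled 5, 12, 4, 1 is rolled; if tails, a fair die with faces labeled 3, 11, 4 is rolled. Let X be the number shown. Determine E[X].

E[X | heads] = (5+12+4+1)/4 = 11/2.
E[X | tails] = (3+11+4)/3 = 6.
E[X] = (1/2)·(11/2) + (1/2)·(6) = 23/4.

23/4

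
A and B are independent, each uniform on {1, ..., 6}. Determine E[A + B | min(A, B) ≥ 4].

10

Outcomes with min(A, B) ≥ 4: (4,4), (4,5), (4,6), (5,4), (5,5), (5,6), (6,4), (6,5), (6,6), each with probability 1/36.
E[A + B | min(A, B) ≥ 4] = (8 + 9 + 10 + 9 + 10 + 11 + 10 + 11 + 12) / 9 = 10.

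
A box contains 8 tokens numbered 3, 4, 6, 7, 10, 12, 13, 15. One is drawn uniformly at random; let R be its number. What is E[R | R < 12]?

P(R < 12) = 5/8.
Σ over the event: 3·1/8 + 4·1/8 + 6·1/8 + 7·1/8 + 10·1/8 = 15/4.
E[R | R < 12] = (15/4) / (5/8) = 6.

6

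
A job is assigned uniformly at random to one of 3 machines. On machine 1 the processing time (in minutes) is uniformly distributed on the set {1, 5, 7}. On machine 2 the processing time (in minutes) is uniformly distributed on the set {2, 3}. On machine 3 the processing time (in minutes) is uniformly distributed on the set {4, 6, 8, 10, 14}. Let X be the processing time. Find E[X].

E[X | machine 1] = (1+5+7)/3 = 13/3.
E[X | machine 2] = (2+3)/2 = 5/2.
E[X | machine 3] = (4+6+8+10+14)/5 = 42/5.
By the law of total expectation,
E[X] = (1/3)·(13/3) + (1/3)·(5/2) + (1/3)·(42/5) = 457/90.

457/90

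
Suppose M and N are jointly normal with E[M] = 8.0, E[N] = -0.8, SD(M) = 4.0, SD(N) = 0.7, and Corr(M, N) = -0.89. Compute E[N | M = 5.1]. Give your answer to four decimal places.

-0.3483

E[N | M=x] = μ_N + ρ(σ_N/σ_M)(x − μ_M) for jointly normal variables.
E[N | M=5.1] = -0.8 + (-0.89)·(0.7/4.0)·(5.1 − (8.0)) = -0.8 + (-0.15575)·(-2.9) = -0.3483.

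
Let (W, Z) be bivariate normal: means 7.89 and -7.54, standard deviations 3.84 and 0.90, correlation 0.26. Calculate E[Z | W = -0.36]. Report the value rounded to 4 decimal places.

The regression of Z on W has slope ρ·σ_Z/σ_W and passes through (μ_W, μ_Z).
E[Z | W=-0.36] = -7.54 + (0.26)·(0.90/3.84)·(-0.36 − (7.89)) = -7.54 + (0.060937)·(-8.25) = -8.0427.

-8.0427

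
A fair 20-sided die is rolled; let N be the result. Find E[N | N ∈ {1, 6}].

P(N ∈ {1, 6}) = 1/10.
Σ over the event: 1·1/20 + 6·1/20 = 7/20.
E[N | N ∈ {1, 6}] = (7/20) / (1/10) = 7/2.

7/2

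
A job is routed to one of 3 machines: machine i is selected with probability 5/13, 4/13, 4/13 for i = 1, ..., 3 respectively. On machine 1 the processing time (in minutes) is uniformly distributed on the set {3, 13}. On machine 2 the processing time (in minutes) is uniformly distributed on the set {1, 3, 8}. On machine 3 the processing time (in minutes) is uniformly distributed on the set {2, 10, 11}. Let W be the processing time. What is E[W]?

E[W | machine 1] = (3+13)/2 = 8.
E[W | machine 2] = (1+3+8)/3 = 4.
E[W | machine 3] = (2+10+11)/3 = 23/3.
By the law of total expectation,
E[W] = (5/13)·(8) + (4/13)·(4) + (4/13)·(23/3) = 20/3.

20/3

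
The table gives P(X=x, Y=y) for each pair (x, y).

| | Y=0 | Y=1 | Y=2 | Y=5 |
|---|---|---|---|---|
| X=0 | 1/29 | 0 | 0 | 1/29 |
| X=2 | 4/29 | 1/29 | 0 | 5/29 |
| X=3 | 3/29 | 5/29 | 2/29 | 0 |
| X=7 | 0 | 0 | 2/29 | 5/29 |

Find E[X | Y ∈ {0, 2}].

37/12

P(Y ∈ {0, 2}) = 12/29.
Σ X·P over the event = 0·(1/29) + 2·(4/29) + 3·(3/29) + 3·(2/29) + 7·(2/29) = 37/29.
E[X | Y ∈ {0, 2}] = (37/29) / (12/29) = 37/12.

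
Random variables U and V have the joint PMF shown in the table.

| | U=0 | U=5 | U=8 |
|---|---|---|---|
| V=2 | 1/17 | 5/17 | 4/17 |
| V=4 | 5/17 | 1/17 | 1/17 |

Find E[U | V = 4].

P(V = 4) = 7/17.
Σ U·P over the event = 0·(5/17) + 5·(1/17) + 8·(1/17) = 13/17.
E[U | V = 4] = (13/17) / (7/17) = 13/7.

13/7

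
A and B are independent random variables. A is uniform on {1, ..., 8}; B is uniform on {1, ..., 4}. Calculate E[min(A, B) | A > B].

P(A > B) = 11/16.
Summing min(A,B)·P(x,y) over outcomes with A > B gives 25/16.
E[min(A, B) | A > B] = (25/16) / (11/16) = 25/11.

25/11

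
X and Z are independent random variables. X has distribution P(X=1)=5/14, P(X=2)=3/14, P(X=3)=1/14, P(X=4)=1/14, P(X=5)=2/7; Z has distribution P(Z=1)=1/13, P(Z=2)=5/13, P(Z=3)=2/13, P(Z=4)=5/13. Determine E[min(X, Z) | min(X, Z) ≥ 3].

151/42

P(min(X, Z) ≥ 3) = 3/13.
Summing min(X,Z)·P(x,y) over outcomes with min(X, Z) ≥ 3 gives 151/182.
E[min(X, Z) | min(X, Z) ≥ 3] = (151/182) / (3/13) = 151/42.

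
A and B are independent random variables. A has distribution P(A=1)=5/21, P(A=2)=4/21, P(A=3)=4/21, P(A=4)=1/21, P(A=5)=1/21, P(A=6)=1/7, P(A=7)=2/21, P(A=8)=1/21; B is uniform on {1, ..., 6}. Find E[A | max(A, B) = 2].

21/13

P(max(A, B) = 2) = 13/126.
Summing A·P(x,y) over outcomes with max(A, B) = 2 gives 1/6.
E[A | max(A, B) = 2] = (1/6) / (13/126) = 21/13.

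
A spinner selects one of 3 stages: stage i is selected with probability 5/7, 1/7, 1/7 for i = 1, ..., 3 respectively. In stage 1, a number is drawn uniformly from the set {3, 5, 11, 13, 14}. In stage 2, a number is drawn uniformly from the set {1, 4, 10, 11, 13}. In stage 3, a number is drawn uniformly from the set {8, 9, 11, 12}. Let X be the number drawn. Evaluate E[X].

E[X | stage 1] = (3+5+11+13+14)/5 = 46/5.
E[X | stage 2] = (1+4+10+11+13)/5 = 39/5.
E[X | stage 3] = (8+9+11+12)/4 = 10.
E[X] = (5/7)·(46/5) + (1/7)·(39/5) + (1/7)·(10) = 319/35.

319/35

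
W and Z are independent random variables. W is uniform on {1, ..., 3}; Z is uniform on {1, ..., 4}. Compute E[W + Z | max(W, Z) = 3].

24/5

Outcomes with max(W, Z) = 3: (1,3), (2,3), (3,1), (3,2), (3,3), each with probability 1/12.
E[W + Z | max(W, Z) = 3] = (4 + 5 + 4 + 5 + 6) / 5 = 24/5.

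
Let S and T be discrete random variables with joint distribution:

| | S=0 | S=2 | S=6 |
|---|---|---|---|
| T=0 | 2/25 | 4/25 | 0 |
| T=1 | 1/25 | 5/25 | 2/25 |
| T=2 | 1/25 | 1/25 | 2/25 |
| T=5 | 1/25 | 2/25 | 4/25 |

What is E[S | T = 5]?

P(T = 5) = 7/25.
Summing S·P(S=x,T=y) over the conditioning event gives 28/25.
E[S | T = 5] = (28/25) / (7/25) = 4.

4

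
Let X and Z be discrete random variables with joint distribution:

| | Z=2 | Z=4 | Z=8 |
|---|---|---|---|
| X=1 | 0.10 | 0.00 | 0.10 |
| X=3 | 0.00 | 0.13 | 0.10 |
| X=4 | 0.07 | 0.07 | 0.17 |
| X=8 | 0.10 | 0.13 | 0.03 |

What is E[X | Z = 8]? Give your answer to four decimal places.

3.3000

P(Z = 8) = 0.40.
Σ X·P over the event = 1·(0.10) + 3·(0.10) + 4·(0.17) + 8·(0.03) = 1.32.
E[X | Z = 8] = (1.32) / (0.40) = 3.3000.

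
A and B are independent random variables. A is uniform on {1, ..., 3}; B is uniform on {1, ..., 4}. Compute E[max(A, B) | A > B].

Outcomes with A > B: (2,1), (3,1), (3,2), each with probability 1/12.
E[max(A, B) | A > B] = (2 + 3 + 3) / 3 = 8/3.

8/3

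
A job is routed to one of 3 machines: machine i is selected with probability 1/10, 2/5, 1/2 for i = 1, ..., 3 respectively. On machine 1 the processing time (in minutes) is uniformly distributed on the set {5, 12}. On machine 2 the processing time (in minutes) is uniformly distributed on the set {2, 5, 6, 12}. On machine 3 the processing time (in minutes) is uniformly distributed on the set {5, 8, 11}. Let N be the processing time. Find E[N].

147/20

E[N | machine 1] = (5+12)/2 = 17/2.
E[N | machine 2] = (2+5+6+12)/4 = 25/4.
E[N | machine 3] = (5+8+11)/3 = 8.
By the law of total expectation,
E[N] = (1/10)·(17/2) + (2/5)·(25/4) + (1/2)·(8) = 147/20.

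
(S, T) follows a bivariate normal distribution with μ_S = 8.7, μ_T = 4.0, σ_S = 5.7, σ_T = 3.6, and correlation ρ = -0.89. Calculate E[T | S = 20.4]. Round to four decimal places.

-2.5766

For a bivariate normal, E[T | S=x] = μ_T + ρ·(σ_T/σ_S)·(x − μ_S).
E[T | S=20.4] = 4.0 + (-0.89)·(3.6/5.7)·(20.4 − (8.7)) = 4.0 + (-0.562105)·(11.7) = -2.5766.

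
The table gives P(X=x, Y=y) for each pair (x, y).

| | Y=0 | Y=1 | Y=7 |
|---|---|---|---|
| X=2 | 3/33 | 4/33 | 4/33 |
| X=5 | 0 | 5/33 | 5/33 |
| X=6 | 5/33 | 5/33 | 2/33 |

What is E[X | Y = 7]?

P(Y = 7) = 1/3.
Summing X·P(X=x,Y=y) over the conditioning event gives 15/11.
E[X | Y = 7] = (15/11) / (1/3) = 45/11.

45/11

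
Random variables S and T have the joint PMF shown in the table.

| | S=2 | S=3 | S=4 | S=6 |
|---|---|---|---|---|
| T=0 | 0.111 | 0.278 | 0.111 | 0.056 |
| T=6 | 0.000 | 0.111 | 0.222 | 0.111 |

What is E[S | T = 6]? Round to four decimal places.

4.2500

P(T = 6) = 0.444.
Σ S·P over the event = 3·(0.111) + 4·(0.222) + 6·(0.111) = 1.887.
E[S | T = 6] = (1.887) / (0.444) = 4.2500.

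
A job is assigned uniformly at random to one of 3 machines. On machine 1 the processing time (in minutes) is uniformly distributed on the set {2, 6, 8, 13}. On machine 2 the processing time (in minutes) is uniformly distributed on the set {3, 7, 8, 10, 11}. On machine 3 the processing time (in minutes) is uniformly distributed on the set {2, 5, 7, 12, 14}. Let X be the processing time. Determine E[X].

461/60

E[X | machine 1] = (2+6+8+13)/4 = 29/4.
E[X | machine 2] = (3+7+8+10+11)/5 = 39/5.
E[X | machine 3] = (2+5+7+12+14)/5 = 8.
By the law of total expectation,
E[X] = (1/3)·(29/4) + (1/3)·(39/5) + (1/3)·(8) = 461/60.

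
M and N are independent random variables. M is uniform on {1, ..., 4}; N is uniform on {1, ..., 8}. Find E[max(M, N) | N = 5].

Outcomes with N = 5: (1,5), (2,5), (3,5), (4,5), each with probability 1/32.
E[max(M, N) | N = 5] = (5 + 5 + 5 + 5) / 4 = 5.

5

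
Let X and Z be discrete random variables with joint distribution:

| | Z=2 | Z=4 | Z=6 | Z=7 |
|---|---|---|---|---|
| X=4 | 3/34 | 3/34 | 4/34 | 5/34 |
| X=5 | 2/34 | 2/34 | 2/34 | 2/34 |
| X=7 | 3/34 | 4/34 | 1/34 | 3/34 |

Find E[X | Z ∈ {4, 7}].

101/19

P(Z ∈ {4, 7}) = 19/34.
Σ X·P over the event = 4·(3/34) + 4·(5/34) + 5·(2/34) + 5·(2/34) + 7·(4/34) + 7·(3/34) = 101/34.
E[X | Z ∈ {4, 7}] = (101/34) / (19/34) = 101/19.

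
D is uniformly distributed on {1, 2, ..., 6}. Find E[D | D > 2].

9/2

Given D > 2, D is equally likely to be any of {3, 4, 5, 6}.
E[D | D > 2] = (3 + 4 + 5 + 6) / 4 = 9/2.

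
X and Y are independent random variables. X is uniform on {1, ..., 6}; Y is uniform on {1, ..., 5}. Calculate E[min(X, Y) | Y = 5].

Outcomes with Y = 5: (1,5), (2,5), (3,5), (4,5), (5,5), (6,5), each with probability 1/30.
E[min(X, Y) | Y = 5] = (1 + 2 + 3 + 4 + 5 + 5) / 6 = 10/3.

10/3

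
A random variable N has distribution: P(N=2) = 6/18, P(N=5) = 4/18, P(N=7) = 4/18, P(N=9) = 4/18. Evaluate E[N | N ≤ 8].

P(N ≤ 8) = 7/9.
Σ over the event: 2·1/3 + 5·2/9 + 7·2/9 = 10/3.
E[N | N ≤ 8] = (10/3) / (7/9) = 30/7.

30/7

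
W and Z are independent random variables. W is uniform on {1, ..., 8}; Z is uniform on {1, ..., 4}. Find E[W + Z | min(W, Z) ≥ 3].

P(min(W, Z) ≥ 3) = 3/8.
Summing (W+Z)·P(x,y) over outcomes with min(W, Z) ≥ 3 gives 27/8.
E[W + Z | min(W, Z) ≥ 3] = (27/8) / (3/8) = 9.

9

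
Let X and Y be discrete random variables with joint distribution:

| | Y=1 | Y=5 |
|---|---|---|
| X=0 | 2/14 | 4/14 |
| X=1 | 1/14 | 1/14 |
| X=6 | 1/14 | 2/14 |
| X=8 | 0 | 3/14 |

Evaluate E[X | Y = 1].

P(Y = 1) = 2/7.
Summing X·P(X=x,Y=y) over the conditioning event gives 1/2.
E[X | Y = 1] = (1/2) / (2/7) = 7/4.

7/4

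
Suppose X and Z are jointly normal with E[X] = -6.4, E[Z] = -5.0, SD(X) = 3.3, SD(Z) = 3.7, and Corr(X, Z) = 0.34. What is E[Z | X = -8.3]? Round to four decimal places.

E[Z | X=x] = μ_Z + ρ(σ_Z/σ_X)(x − μ_X) for jointly normal variables.
E[Z | X=-8.3] = -5.0 + (0.34)·(3.7/3.3)·(-8.3 − (-6.4)) = -5.0 + (0.38121)·(-1.9) = -5.7243.

-5.7243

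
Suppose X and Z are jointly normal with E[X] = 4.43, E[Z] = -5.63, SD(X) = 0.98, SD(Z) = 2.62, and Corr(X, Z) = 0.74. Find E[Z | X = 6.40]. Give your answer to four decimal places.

-1.7326

For a bivariate normal, E[Z | X=x] = μ_Z + ρ·(σ_Z/σ_X)·(x − μ_X).
E[Z | X=6.40] = -5.63 + (0.74)·(2.62/0.98)·(6.40 − (4.43)) = -5.63 + (1.9784)·(1.97) = -1.7326.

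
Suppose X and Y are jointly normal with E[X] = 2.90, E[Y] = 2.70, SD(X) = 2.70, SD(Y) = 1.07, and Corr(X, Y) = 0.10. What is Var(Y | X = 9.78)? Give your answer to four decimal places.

1.1335

The conditional variance in a bivariate normal is σ_Y²(1 − ρ²), independent of x.
Var(Y | X=9.78) = (1.07)²·(1 − (0.10)²) = 1.1449·0.99 = 1.1335.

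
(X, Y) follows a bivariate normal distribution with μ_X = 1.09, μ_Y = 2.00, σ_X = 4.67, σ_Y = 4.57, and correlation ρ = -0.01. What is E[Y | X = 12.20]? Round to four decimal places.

1.8913

For a bivariate normal, E[Y | X=x] = μ_Y + ρ·(σ_Y/σ_X)·(x − μ_X).
E[Y | X=12.20] = 2.00 + (-0.01)·(4.57/4.67)·(12.20 − (1.09)) = 2.00 + (-0.0097859)·(11.11) = 1.8913.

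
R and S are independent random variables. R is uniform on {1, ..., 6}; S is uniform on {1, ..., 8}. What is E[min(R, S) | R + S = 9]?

P(R + S = 9) = 1/8.
Summing min(R,S)·P(x,y) over outcomes with R + S = 9 gives 17/48.
E[min(R, S) | R + S = 9] = (17/48) / (1/8) = 17/6.

17/6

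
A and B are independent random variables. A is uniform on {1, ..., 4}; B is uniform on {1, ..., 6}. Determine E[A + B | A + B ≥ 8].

P(A + B ≥ 8) = 1/4.
Summing (A+B)·P(x,y) over outcomes with A + B ≥ 8 gives 13/6.
E[A + B | A + B ≥ 8] = (13/6) / (1/4) = 26/3.

26/3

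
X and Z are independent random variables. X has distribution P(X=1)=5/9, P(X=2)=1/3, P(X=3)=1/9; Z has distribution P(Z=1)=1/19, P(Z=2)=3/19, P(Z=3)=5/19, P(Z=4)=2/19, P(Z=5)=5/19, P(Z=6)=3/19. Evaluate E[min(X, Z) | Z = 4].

14/9

P(Z = 4) = 2/19.
Summing min(X,Z)·P(x,y) over outcomes with Z = 4 gives 28/171.
E[min(X, Z) | Z = 4] = (28/171) / (2/19) = 14/9.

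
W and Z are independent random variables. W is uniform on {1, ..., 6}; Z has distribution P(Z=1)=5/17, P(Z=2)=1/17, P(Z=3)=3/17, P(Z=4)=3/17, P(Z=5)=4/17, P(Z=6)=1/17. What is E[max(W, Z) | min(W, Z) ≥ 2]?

P(min(W, Z) ≥ 2) = 10/17.
Summing max(W,Z)·P(x,y) over outcomes with min(W, Z) ≥ 2 gives 143/51.
E[max(W, Z) | min(W, Z) ≥ 2] = (143/51) / (10/17) = 143/30.

143/30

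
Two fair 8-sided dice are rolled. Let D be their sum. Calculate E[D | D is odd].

9

P(D is odd) = 1/2.
Σ over the event: 3·1/32 + 5·1/16 + 7·3/32 + 9·1/8 + 11·3/32 + 13·1/16 + 15·1/32 = 9/2.
E[D | D is odd] = (9/2) / (1/2) = 9.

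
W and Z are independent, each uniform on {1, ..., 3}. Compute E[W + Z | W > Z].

4

Outcomes with W > Z: (2,1), (3,1), (3,2), each with probability 1/9.
E[W + Z | W > Z] = (3 + 4 + 5) / 3 = 4.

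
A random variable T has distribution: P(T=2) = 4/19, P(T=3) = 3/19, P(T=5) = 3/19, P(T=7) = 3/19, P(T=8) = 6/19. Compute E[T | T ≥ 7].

23/3

P(T ≥ 7) = 9/19.
Σ over the event: 7·3/19 + 8·6/19 = 69/19.
E[T | T ≥ 7] = (69/19) / (9/19) = 23/3.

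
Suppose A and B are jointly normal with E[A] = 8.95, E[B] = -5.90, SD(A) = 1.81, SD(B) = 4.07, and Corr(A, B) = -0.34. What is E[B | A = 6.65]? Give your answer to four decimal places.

-4.1416

E[B | A=x] = μ_B + ρ(σ_B/σ_A)(x − μ_A) for jointly normal variables.
E[B | A=6.65] = -5.90 + (-0.34)·(4.07/1.81)·(6.65 − (8.95)) = -5.90 + (-0.76453)·(-2.3) = -4.1416.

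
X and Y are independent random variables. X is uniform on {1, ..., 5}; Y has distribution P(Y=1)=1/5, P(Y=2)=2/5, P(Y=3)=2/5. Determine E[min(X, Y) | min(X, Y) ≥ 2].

P(min(X, Y) ≥ 2) = 16/25.
Summing min(X,Y)·P(x,y) over outcomes with min(X, Y) ≥ 2 gives 38/25.
E[min(X, Y) | min(X, Y) ≥ 2] = (38/25) / (16/25) = 19/8.

19/8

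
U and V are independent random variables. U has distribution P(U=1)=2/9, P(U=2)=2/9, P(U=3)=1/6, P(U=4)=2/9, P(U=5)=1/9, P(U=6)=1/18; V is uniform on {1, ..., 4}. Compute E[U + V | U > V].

205/34

P(U > V) = 17/36.
Summing (U+V)·P(x,y) over outcomes with U > V gives 205/72.
E[U + V | U > V] = (205/72) / (17/36) = 205/34.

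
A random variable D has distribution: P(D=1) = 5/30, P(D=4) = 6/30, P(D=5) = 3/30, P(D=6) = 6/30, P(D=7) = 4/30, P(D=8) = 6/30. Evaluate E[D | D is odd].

P(D is odd) = 2/5.
Σ over the event: 1·1/6 + 5·1/10 + 7·2/15 = 8/5.
E[D | D is odd] = (8/5) / (2/5) = 4.

4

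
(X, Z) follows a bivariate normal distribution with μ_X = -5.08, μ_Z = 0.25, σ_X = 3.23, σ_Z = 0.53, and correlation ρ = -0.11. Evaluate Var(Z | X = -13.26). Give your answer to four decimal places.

Var(Z | X=x) = (1 − ρ²)·σ_Z².
Var(Z | X=-13.26) = (0.53)²·(1 − (-0.11)²) = 0.2809·0.9879 = 0.2775.

0.2775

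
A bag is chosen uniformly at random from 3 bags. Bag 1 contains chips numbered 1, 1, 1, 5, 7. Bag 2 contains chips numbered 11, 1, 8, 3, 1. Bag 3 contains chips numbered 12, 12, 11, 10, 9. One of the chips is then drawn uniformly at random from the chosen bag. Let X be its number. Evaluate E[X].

31/5

E[X | bag 1] = (1+1+1+5+7)/5 = 3.
E[X | bag 2] = (11+1+8+3+1)/5 = 24/5.
E[X | bag 3] = (12+12+11+10+9)/5 = 54/5.
By the law of total expectation,
E[X] = (1/3)·(3) + (1/3)·(24/5) + (1/3)·(54/5) = 31/5.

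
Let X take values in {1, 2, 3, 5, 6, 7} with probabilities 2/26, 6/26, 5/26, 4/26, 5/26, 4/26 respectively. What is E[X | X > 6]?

7

P(X > 6) = 2/13.
Σ over the event: 7·2/13 = 14/13.
E[X | X > 6] = (14/13) / (2/13) = 7.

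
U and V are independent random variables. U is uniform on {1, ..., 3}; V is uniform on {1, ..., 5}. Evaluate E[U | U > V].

8/3

Outcomes with U > V: (2,1), (3,1), (3,2), each with probability 1/15.
E[U | U > V] = (2 + 3 + 3) / 3 = 8/3.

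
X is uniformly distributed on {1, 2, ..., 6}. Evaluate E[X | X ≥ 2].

4

Given X ≥ 2, X is equally likely to be any of {2, 3, 4, 5, 6}.
E[X | X ≥ 2] = (2 + 3 + 4 + 5 + 6) / 5 = 4.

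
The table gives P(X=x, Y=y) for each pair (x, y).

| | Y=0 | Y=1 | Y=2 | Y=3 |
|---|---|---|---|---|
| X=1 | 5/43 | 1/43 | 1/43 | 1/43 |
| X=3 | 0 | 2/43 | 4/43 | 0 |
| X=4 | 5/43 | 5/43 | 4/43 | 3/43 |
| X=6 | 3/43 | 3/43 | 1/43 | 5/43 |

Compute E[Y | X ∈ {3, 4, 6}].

52/35

P(X ∈ {3, 4, 6}) = 35/43.
Summing Y·P(X=x,Y=y) over the conditioning event gives 52/43.
E[Y | X ∈ {3, 4, 6}] = (52/43) / (35/43) = 52/35.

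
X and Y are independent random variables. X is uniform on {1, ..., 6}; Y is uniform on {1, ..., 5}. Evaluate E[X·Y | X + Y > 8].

137/6

Outcomes with X + Y > 8: (4,5), (5,4), (5,5), (6,3), (6,4), (6,5), each with probability 1/30.
E[X·Y | X + Y > 8] = (20 + 20 + 25 + 18 + 24 + 30) / 6 = 137/6.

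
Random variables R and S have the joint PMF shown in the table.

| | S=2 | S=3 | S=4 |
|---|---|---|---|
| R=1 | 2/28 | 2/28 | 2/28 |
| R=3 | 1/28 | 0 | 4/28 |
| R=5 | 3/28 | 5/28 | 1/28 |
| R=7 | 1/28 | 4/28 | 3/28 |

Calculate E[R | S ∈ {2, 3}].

P(S ∈ {2, 3}) = 9/14.
Σ R·P over the event = 1·(2/28) + 1·(2/28) + 3·(1/28) + 5·(3/28) + 5·(5/28) + 7·(1/28) + 7·(4/28) = 41/14.
E[R | S ∈ {2, 3}] = (41/14) / (9/14) = 41/9.

41/9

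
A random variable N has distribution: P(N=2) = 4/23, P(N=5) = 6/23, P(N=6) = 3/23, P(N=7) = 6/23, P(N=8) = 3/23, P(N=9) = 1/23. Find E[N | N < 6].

P(N < 6) = 10/23.
Σ over the event: 2·4/23 + 5·6/23 = 38/23.
E[N | N < 6] = (38/23) / (10/23) = 19/5.

19/5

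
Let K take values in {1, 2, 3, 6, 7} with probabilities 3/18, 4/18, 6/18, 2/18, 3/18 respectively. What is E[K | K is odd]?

P(K is odd) = 2/3.
Σ over the event: 1·1/6 + 3·1/3 + 7·1/6 = 7/3.
E[K | K is odd] = (7/3) / (2/3) = 7/2.

7/2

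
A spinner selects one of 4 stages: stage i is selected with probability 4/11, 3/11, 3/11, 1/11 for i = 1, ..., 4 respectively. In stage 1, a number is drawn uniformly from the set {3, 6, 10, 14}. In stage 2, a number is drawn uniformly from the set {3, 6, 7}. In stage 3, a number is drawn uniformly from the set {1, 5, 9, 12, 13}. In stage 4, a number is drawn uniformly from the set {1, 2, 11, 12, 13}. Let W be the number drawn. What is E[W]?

E[W | stage 1] = (3+6+10+14)/4 = 33/4.
E[W | stage 2] = (3+6+7)/3 = 16/3.
E[W | stage 3] = (1+5+9+12+13)/5 = 8.
E[W | stage 4] = (1+2+11+12+13)/5 = 39/5.
By the law of total expectation,
E[W] = (4/11)·(33/4) + (3/11)·(16/3) + (3/11)·(8) + (1/11)·(39/5) = 404/55.

404/55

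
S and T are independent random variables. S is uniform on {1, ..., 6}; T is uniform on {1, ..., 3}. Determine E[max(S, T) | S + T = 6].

Outcomes with S + T = 6: (3,3), (4,2), (5,1), each with probability 1/18.
E[max(S, T) | S + T = 6] = (3 + 4 + 5) / 3 = 4.

4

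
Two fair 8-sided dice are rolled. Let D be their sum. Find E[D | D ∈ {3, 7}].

6

P(D ∈ {3, 7}) = 1/8.
Σ over the event: 3·1/32 + 7·3/32 = 3/4.
E[D | D ∈ {3, 7}] = (3/4) / (1/8) = 6.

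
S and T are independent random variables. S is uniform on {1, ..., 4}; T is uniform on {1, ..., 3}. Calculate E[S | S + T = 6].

Outcomes with S + T = 6: (3,3), (4,2), each with probability 1/12.
E[S | S + T = 6] = (3 + 4) / 2 = 7/2.

7/2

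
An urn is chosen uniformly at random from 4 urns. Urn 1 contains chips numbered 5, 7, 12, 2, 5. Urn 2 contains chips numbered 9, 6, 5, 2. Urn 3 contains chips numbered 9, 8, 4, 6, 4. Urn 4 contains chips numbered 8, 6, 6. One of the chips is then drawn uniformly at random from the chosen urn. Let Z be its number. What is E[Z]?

737/120

E[Z | urn 1] = (5+7+12+2+5)/5 = 31/5.
E[Z | urn 2] = (9+6+5+2)/4 = 11/2.
E[Z | urn 3] = (9+8+4+6+4)/5 = 31/5.
E[Z | urn 4] = (8+6+6)/3 = 20/3.
By the law of total expectation,
E[Z] = (1/4)·(31/5) + (1/4)·(11/2) + (1/4)·(31/5) + (1/4)·(20/3) = 737/120.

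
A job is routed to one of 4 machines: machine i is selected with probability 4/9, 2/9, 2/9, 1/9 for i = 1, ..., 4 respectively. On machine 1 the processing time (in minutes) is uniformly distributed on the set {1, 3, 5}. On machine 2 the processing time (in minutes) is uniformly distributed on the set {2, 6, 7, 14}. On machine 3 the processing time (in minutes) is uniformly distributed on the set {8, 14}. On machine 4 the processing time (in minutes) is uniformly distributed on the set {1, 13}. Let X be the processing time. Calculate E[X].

E[X | machine 1] = (1+3+5)/3 = 3.
E[X | machine 2] = (2+6+7+14)/4 = 29/4.
E[X | machine 3] = (8+14)/2 = 11.
E[X | machine 4] = (1+13)/2 = 7.
By the law of total expectation,
E[X] = (4/9)·(3) + (2/9)·(29/4) + (2/9)·(11) + (1/9)·(7) = 37/6.

37/6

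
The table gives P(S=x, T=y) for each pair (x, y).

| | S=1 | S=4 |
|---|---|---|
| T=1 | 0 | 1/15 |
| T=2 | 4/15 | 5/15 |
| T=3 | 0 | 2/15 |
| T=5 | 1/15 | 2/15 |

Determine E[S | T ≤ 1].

4

P(T ≤ 1) = 1/15.
Σ S·P over the event = 4·(1/15) = 4/15.
E[S | T ≤ 1] = (4/15) / (1/15) = 4.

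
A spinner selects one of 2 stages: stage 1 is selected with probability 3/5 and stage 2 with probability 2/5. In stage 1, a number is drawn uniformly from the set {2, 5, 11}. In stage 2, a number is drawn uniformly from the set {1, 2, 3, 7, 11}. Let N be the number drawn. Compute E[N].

138/25

E[N | stage 1] = (2+5+11)/3 = 6.
E[N | stage 2] = (1+2+3+7+11)/5 = 24/5.
By the law of total expectation,
E[N] = (3/5)·(6) + (2/5)·(24/5) = 138/25.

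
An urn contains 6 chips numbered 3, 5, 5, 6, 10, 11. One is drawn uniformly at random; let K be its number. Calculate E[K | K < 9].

P(K < 9) = 2/3.
Σ over the event: 3·1/6 + 5·1/3 + 6·1/6 = 19/6.
E[K | K < 9] = (19/6) / (2/3) = 19/4.

19/4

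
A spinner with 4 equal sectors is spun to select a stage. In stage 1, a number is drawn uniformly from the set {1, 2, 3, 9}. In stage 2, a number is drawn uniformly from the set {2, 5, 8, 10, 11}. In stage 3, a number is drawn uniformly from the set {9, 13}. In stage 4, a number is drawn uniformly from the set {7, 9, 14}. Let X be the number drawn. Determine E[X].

E[X | stage 1] = (1+2+3+9)/4 = 15/4.
E[X | stage 2] = (2+5+8+10+11)/5 = 36/5.
E[X | stage 3] = (9+13)/2 = 11.
E[X | stage 4] = (7+9+14)/3 = 10.
E[X] = (1/4)·(15/4) + (1/4)·(36/5) + (1/4)·(11) + (1/4)·(10) = 639/80.

639/80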